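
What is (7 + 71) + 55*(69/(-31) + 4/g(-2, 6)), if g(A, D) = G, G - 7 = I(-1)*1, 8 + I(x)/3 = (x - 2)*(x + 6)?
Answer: -1487/31 ≈ -47.968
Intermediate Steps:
I(x) = -24 + 3*(-2 + x)*(6 + x) (I(x) = -24 + 3*((x - 2)*(x + 6)) = -24 + 3*((-2 + x)*(6 + x)) = -24 + 3*(-2 + x)*(6 + x))
G = -62 (G = 7 + (-60 + 3*(-1)**2 + 12*(-1))*1 = 7 + (-60 + 3*1 - 12)*1 = 7 + (-60 + 3 - 12)*1 = 7 - 69*1 = 7 - 69 = -62)
g(A, D) = -62
(7 + 71) + 55*(69/(-31) + 4/g(-2, 6)) = (7 + 71) + 55*(69/(-31) + 4/(-62)) = 78 + 55*(69*(-1/31) + 4*(-1/62)) = 78 + 55*(-69/31 - 2/31) = 78 + 55*(-71/31) = 78 - 3905/31 = -1487/31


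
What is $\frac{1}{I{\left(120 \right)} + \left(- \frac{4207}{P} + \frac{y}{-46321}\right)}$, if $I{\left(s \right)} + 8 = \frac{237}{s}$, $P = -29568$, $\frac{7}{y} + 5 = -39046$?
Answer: $- \frac{1157684077440}{6810328728161} \approx -0.16999$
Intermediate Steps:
$y = - \frac{7}{39051}$ ($y = \frac{7}{-5 - 39046} = \frac{7}{-39051} = 7 \left(- \frac{1}{39051}\right) = - \frac{7}{39051} \approx -0.00017925$)
$I{\left(s \right)} = -8 + \frac{237}{s}$
$\frac{1}{I{\left(120 \right)} + \left(- \frac{4207}{P} + \frac{y}{-46321}\right)} = \frac{1}{\left(-8 + \frac{237}{120}\right) - \left(- \frac{601}{4224} - \frac{7}{1808881371}\right)} = \frac{1}{\left(-8 + 237 \cdot \frac{1}{120}\right) - - \frac{32943567683}{231536815488}} = \frac{1}{\left(-8 + \frac{79}{40}\right) + \left(\frac{601}{4224} + \frac{7}{1808881371}\right)} = \frac{1}{- \frac{241}{40} + \frac{32943567683}{231536815488}} = \frac{1}{- \frac{6810328728161}{1157684077440}} = - \frac{1157684077440}{6810328728161}$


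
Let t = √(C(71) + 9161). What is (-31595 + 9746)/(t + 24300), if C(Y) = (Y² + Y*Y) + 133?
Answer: -132732675/147617656 + 21849*√1211/147617656 ≈ -0.89401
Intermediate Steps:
C(Y) = 133 + 2*Y² (C(Y) = (Y² + Y²) + 133 = 2*Y² + 133 = 133 + 2*Y²)
t = 4*√1211 (t = √((133 + 2*71²) + 9161) = √((133 + 2*5041) + 9161) = √((133 + 10082) + 9161) = √(10215 + 9161) = √19376 = 4*√1211 ≈ 139.20)
(-31595 + 9746)/(t + 24300) = (-31595 + 9746)/(4*√1211 + 24300) = -21849/(24300 + 4*√1211)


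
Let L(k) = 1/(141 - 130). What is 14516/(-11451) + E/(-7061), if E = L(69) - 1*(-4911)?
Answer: -14430398/7350501 ≈ -1.9632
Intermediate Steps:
L(k) = 1/11
E = 54022/11 (E = 1/11 - 1*(-4911) = 1/11 + 4911 = 54022/11 ≈ 4911.1)
14516/(-11451) + E/(-7061) = 14516/(-11451) + (54022/11)/(-7061) = 14516*(-1/11451) + (54022/11)*(-1/7061) = -14516/11451 - 54022/77671 = -14430398/7350501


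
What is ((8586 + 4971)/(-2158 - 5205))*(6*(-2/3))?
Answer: 54228/7363 ≈ 7.3649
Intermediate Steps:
((8586 + 4971)/(-2158 - 5205))*(6*(-2/3)) = (13557/(-7363))*(6*(-2*1/3)) = (13557*(-1/7363))*(6*(-2/3)) = -13557/7363*(-4) = 54228/7363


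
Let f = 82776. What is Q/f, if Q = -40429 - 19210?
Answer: -59639/82776 ≈ -0.72049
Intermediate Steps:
Q = -59639
Q/f = -59639/82776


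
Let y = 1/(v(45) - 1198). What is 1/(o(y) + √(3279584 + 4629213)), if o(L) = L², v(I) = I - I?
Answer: -1435204/16290623273925055951 + 2059810521616*√7908797/16290623273925055951 ≈ 0.00035559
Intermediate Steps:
v(I) = 0
y = -1/1198 (y = 1/(0 - 1198) = 1/(-1198) = -1/1198 ≈ -0.00083472)
1/(o(y) + √(3279584 + 4629213)) = 1/((-1/1198)² + √(3279584 + 4629213)) = 1/(1/1435204 + √7908797)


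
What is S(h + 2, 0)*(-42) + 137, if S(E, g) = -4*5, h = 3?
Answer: 977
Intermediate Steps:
S(E, g) = -20
S(h + 2, 0)*(-42) + 137 = -20*(-42) + 137 = 840 + 137 = 977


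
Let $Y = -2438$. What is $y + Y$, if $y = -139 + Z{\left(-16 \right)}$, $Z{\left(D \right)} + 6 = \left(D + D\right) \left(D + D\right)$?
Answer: $-1559$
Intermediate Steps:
$Z{\left(D \right)} = -6 + 4 D^{2}$ ($Z{\left(D \right)} = -6 + \left(D + D\right) \left(D + D\right) = -6 + 2 D 2 D = -6 + 4 D^{2}$)
$y = 879$ ($y = -139 - \left(6 - 4 \left(-16\right)^{2}\right) = -139 + \left(-6 + 4 \cdot 256\right) = -139 + \left(-6 + 1024\right) = -139 + 1018 = 879$)
$y + Y = 879 - 2438 = -1559$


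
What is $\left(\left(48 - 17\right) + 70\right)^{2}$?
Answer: $10201$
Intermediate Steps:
$\left(\left(48 - 17\right) + 70\right)^{2} = \left(31 + 70\right)^{2} = 101^{2} = 10201$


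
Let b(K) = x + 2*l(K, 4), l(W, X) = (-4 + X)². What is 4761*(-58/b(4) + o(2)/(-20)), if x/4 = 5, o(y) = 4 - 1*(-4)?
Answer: -157113/10 ≈ -15711.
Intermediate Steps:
o(y) = 8 (o(y) = 4 + 4 = 8)
x = 20 (x = 4*5 = 20)
b(K) = 20 (b(K) = 20 + 2*(-4 + 4)² = 20 + 2*0² = 20 + 2*0 = 20 + 0 = 20)
4761*(-58/b(4) + o(2)/(-20)) = 4761*(-58/20 + 8/(-20)) = 4761*(-58*1/20 + 8*(-1/20)) = 4761*(-29/10 - ⅖) = 4761*(-33/10) = -157113/10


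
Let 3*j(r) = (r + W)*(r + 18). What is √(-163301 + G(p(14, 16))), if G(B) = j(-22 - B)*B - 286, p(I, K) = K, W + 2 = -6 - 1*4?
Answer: 7*I*√29067/3 ≈ 397.81*I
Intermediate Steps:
W = -12 (W = -2 + (-6 - 1*4) = -2 + (-6 - 4) = -2 - 10 = -12)
j(r) = (-12 + r)*(18 + r)/3 (j(r) = ((r - 12)*(r + 18))/3 = ((-12 + r)*(18 + r))/3 = (-12 + r)*(18 + r)/3)
G(B) = -286 + B*(-116 - 2*B + (-22 - B)²/3) (G(B) = (-72 + 2*(-22 - B) + (-22 - B)²/3)*B - 286 = (-72 + (-44 - 2*B) + (-22 - B)²/3)*B - 286 = (-116 - 2*B + (-22 - B)²/3)*B - 286 = B*(-116 - 2*B + (-22 - B)²/3) - 286 = -286 + B*(-116 - 2*B + (-22 - B)²/3))
√(-163301 + G(p(14, 16))) = √(-163301 + (-286 + (⅓)*16³ + (38/3)*16² + (136/3)*16)) = √(-163301 + (-286 + (⅓)*4096 + (38/3)*256 + 2176/3)) = √(-163301 + (-286 + 4096/3 + 9728/3 + 2176/3)) = √(-163301 + 15142/3) = √(-474761/3) = 7*I*√29067/3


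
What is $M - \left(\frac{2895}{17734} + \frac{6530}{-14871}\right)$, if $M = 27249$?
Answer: $\frac{7186242085661}{263722314} \approx 27249.0$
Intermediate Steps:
$M - \left(\frac{2895}{17734} + \frac{6530}{-14871}\right) = 27249 - \left(\frac{2895}{17734} + \frac{6530}{-14871}\right) = 27249 - \left(2895 \cdot \frac{1}{17734} + 6530 \left(- \frac{1}{14871}\right)\right) = 27249 - \left(\frac{2895}{17734} - \frac{6530}{14871}\right) = 27249 - - \frac{72751475}{263722314} = 27249 + \frac{72751475}{263722314} = \frac{7186242085661}{263722314}$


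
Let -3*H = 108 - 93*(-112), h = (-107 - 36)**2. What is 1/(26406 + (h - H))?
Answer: 1/50363 ≈ 1.9856e-5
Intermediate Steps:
h = 20449 (h = (-143)**2 = 20449)
H = -3508 (H = -(108 - 93*(-112))/3 = -(108 + 10416)/3 = -1/3*10524 = -3508)
1/(26406 + (h - H)) = 1/(26406 + (20449 - 1*(-3508))) = 1/(26406 + (20449 + 3508)) = 1/(26406 + 23957) = 1/50363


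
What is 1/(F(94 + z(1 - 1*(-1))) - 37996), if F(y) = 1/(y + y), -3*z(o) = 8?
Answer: -548/20821805 ≈ -2.6319e-5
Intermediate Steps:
z(o) = -8/3 (z(o) = -⅓*8 = -8/3)
F(y) = 1/(2*y)
1/(F(94 + z(1 - 1*(-1))) - 37996) = 1/(1/(2*(94 - 8/3)) - 37996) = 1/(1/(2*(274/3)) - 37996) = 1/((½)*(3/274) - 37996) = 1/(3/548 - 37996) = 1/(-20821805/548) = -548/20821805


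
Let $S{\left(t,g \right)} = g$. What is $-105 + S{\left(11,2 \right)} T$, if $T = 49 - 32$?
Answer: $-71$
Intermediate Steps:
$T = 17$ ($T = 49 - 32 = 17$)
$-105 + S{\left(11,2 \right)} T = -105 + 2 \cdot 17 = -105 + 34 = -71$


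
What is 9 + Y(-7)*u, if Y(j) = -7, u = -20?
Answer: 149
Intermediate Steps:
9 + Y(-7)*u = 9 - 7*(-20) = 9 + 140 = 149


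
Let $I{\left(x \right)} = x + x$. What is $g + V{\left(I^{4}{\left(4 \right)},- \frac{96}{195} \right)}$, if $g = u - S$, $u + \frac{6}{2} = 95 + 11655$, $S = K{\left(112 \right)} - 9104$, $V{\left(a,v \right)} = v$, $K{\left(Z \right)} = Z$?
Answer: $\frac{1348003}{65} \approx 20739.0$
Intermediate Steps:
$I{\left(x \right)} = 2 x$
$S = -8992$ ($S = 112 - 9104 = -8992$)
$u = 11747$ ($u = -3 + \left(95 + 11655\right) = -3 + 11750 = 11747$)
$g = 20739$ ($g = 11747 - -8992 = 11747 + 8992 = 20739$)
$g + V{\left(I^{4}{\left(4 \right)},- \frac{96}{195} \right)} = 20739 - \frac{96}{195} = 20739 - \frac{32}{65} = \frac{1348003}{65}$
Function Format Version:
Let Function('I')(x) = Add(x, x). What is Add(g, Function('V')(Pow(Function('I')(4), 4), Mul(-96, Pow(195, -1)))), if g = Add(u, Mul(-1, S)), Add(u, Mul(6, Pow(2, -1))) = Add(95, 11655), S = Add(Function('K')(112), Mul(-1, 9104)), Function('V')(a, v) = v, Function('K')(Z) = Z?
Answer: Rational(1348003, 65) ≈ 20739.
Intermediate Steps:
Function('I')(x) = Mul(2, x)
S = -8992 (S = Add(112, Mul(-1, 9104)) = Add(112, -9104) = -8992)
u = 11747 (u = Add(-3, Add(95, 11655)) = Add(-3, 11750) = 11747)
g = 20739 (g = Add(11747, Mul(-1, -8992)) = Add(11747, 8992) = 20739)
Add(g, Function('V')(Pow(Function('I')(4), 4), Mul(-96, Pow(195, -1)))) = Add(20739, Mul(-96, Pow(195, -1))) = Add(20739, Mul(-96, Rational(1, 195))) = Add(20739, Rational(-32, 65)) = Rational(1348003, 65)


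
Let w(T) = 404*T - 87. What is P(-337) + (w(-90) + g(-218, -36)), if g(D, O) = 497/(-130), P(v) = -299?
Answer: -4777477/130 ≈ -36750.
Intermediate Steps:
g(D, O) = -497/130 (g(D, O) = 497*(-1/130) = -497/130)
w(T) = -87 + 404*T
P(-337) + (w(-90) + g(-218, -36)) = -299 + ((-87 + 404*(-90)) - 497/130) = -299 + ((-87 - 36360) - 497/130) = -299 + (-36447 - 497/130) = -299 - 4738607/130 = -4777477/130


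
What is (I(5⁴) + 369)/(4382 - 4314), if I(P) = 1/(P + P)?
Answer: 461251/85000 ≈ 5.4265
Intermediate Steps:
I(P) = 1/(2*P)
(I(5⁴) + 369)/(4382 - 4314) = (1/(2*(5⁴)) + 369)/(4382 - 4314) = ((½)/625 + 369)/68 = ((½)*(1/625) + 369)*(1/68) = (1/1250 + 369)*(1/68) = (461251/1250)*(1/68) = 461251/85000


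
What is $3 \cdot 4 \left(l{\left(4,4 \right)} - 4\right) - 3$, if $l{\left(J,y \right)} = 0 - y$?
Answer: $-99$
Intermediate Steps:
$l{\left(J,y \right)} = - y$
$3 \cdot 4 \left(l{\left(4,4 \right)} - 4\right) - 3 = 3 \cdot 4 \left(\left(-1\right) 4 - 4\right) - 3 = 3 \cdot 4 \left(-4 - 4\right) - 3 = 3 \cdot 4 \left(-8\right) - 3 = 3 \left(-32\right) - 3 = -96 - 3 = -99$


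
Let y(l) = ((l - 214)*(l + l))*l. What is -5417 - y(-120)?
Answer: 9613783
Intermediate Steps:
y(l) = 2*l**2*(-214 + l) (y(l) = ((-214 + l)*(2*l))*l = (2*l*(-214 + l))*l = 2*l**2*(-214 + l))
-5417 - y(-120) = -5417 - 2*(-120)**2*(-214 - 120) = -5417 - 2*14400*(-334) = -5417 - 1*(-9619200) = -5417 + 9619200 = 9613783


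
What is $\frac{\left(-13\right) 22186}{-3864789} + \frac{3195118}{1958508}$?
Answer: $\frac{717406992247}{420512231934} \approx 1.706$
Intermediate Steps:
$\frac{\left(-13\right) 22186}{-3864789} + \frac{3195118}{1958508} = \left(-288418\right) \left(- \frac{1}{3864789}\right) + 3195118 \cdot \frac{1}{1958508} = \frac{288418}{3864789} + \frac{1597559}{979254} = \frac{717406992247}{420512231934}$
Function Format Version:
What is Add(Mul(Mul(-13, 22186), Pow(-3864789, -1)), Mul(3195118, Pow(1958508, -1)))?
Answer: Rational(717406992247, 420512231934) ≈ 1.7060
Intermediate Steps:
Add(Mul(Mul(-13, 22186), Pow(-3864789, -1)), Mul(3195118, Pow(1958508, -1))) = Add(Mul(-288418, Rational(-1, 3864789)), Mul(3195118, Rational(1, 1958508))) = Add(Rational(288418, 3864789), Rational(1597559, 979254)) = Rational(717406992247, 420512231934)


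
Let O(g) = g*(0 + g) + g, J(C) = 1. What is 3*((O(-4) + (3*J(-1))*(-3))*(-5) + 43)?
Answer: 84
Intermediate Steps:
O(g) = g + g² (O(g) = g*g + g = g² + g = g + g²)
3*((O(-4) + (3*J(-1))*(-3))*(-5) + 43) = 3*((-4*(1 - 4) + (3*1)*(-3))*(-5) + 43) = 3*((-4*(-3) + 3*(-3))*(-5) + 43) = 3*((12 - 9)*(-5) + 43) = 3*(3*(-5) + 43) = 3*(-15 + 43) = 3*28 = 84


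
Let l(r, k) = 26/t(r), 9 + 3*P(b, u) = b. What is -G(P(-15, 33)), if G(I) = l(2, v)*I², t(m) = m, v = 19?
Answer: -832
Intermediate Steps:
P(b, u) = -3 + b/3
l(r, k) = 26/r
G(I) = 13*I² (G(I) = (26/2)*I² = (26*(½))*I² = 13*I²)
-G(P(-15, 33)) = -13*(-3 + (⅓)*(-15))² = -13*(-3 - 5)² = -13*(-8)² = -13*64 = -1*832 = -832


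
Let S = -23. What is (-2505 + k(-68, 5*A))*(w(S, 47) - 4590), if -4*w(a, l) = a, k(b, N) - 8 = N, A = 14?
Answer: 44503899/4 ≈ 1.1126e+7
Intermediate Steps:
k(b, N) = 8 + N
w(a, l) = -a/4
(-2505 + k(-68, 5*A))*(w(S, 47) - 4590) = (-2505 + (8 + 5*14))*(-¼*(-23) - 4590) = (-2505 + (8 + 70))*(23/4 - 4590) = (-2505 + 78)*(-18337/4) = -2427*(-18337/4) = 44503899/4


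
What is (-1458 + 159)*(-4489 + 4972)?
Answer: -627417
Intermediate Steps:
(-1458 + 159)*(-4489 + 4972) = -1299*483 = -627417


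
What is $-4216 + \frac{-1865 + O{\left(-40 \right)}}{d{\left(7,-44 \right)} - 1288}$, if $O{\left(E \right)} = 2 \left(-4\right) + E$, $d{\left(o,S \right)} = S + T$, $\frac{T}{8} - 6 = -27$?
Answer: $- \frac{6322087}{1500} \approx -4214.7$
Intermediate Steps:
$T = -168$ ($T = 48 + 8 \left(-27\right) = 48 - 216 = -168$)
$d{\left(o,S \right)} = -168 + S$ ($d{\left(o,S \right)} = S - 168 = -168 + S$)
$O{\left(E \right)} = -8 + E$
$-4216 + \frac{-1865 + O{\left(-40 \right)}}{d{\left(7,-44 \right)} - 1288} = -4216 + \frac{-1865 - 48}{\left(-168 - 44\right) - 1288} = -4216 + \frac{-1865 - 48}{-212 - 1288} = -4216 - \frac{1913}{-1500} = -4216 - - \frac{1913}{1500} = -4216 + \frac{1913}{1500} = - \frac{6322087}{1500}$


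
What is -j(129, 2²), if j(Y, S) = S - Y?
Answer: 125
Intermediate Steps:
-j(129, 2²) = -(2² - 1*129) = -(4 - 129) = -1*(-125) = 125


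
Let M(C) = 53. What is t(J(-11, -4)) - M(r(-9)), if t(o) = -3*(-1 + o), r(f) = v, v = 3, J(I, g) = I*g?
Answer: -182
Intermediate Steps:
r(f) = 3
t(o) = 3 - 3*o
t(J(-11, -4)) - M(r(-9)) = (3 - (-33)*(-4)) - 1*53 = (3 - 3*44) - 53 = (3 - 132) - 53 = -129 - 53 = -182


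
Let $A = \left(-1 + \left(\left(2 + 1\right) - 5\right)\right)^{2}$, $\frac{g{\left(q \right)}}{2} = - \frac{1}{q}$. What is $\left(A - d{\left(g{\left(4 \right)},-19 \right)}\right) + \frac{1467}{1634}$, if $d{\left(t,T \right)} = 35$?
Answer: $- \frac{41017}{1634} \approx -25.102$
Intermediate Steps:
$g{\left(q \right)} = - \frac{2}{q}$ ($g{\left(q \right)} = 2 \left(- \frac{1}{q}\right) = - \frac{2}{q}$)
$A = 9$ ($A = \left(-1 + \left(3 - 5\right)\right)^{2} = \left(-1 - 2\right)^{2} = \left(-3\right)^{2} = 9$)
$\left(A - d{\left(g{\left(4 \right)},-19 \right)}\right) + \frac{1467}{1634} = \left(9 - 35\right) + \frac{1467}{1634} = \left(9 - 35\right) + 1467 \cdot \frac{1}{1634} = -26 + \frac{1467}{1634} = - \frac{41017}{1634}$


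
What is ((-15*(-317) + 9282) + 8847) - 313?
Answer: 22571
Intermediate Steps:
((-15*(-317) + 9282) + 8847) - 313 = ((4755 + 9282) + 8847) - 313 = (14037 + 8847) - 313 = 22884 - 313 = 22571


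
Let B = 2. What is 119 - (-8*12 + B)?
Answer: 213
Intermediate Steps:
119 - (-8*12 + B) = 119 - (-8*12 + 2) = 119 - (-96 + 2) = 119 - 1*(-94) = 119 + 94 = 213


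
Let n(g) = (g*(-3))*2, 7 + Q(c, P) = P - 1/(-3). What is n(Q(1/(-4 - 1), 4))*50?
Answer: 800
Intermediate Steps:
Q(c, P) = -20/3 + P (Q(c, P) = -7 + (P - 1/(-3)) = -7 + (P - 1*(-⅓)) = -7 + (P + ⅓) = -7 + (⅓ + P) = -20/3 + P)
n(g) = -6*g (n(g) = -3*g*2 = -6*g)
n(Q(1/(-4 - 1), 4))*50 = -6*(-20/3 + 4)*50 = -6*(-8/3)*50 = 16*50 = 800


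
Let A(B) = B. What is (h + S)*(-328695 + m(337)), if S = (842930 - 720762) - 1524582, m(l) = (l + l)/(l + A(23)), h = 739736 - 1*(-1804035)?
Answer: -67528116403391/180 ≈ -3.7516e+11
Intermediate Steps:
h = 2543771 (h = 739736 + 1804035 = 2543771)
m(l) = 2*l/(23 + l) (m(l) = (l + l)/(l + 23) = (2*l)/(23 + l) = 2*l/(23 + l))
S = -1402414 (S = 122168 - 1524582 = -1402414)
(h + S)*(-328695 + m(337)) = (2543771 - 1402414)*(-328695 + 2*337/(23 + 337)) = 1141357*(-328695 + 2*337/360) = 1141357*(-328695 + 2*337*(1/360)) = 1141357*(-328695 + 337/180) = 1141357*(-59164763/180) = -67528116403391/180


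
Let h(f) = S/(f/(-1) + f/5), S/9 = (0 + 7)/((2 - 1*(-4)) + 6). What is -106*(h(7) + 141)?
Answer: -118773/8 ≈ -14847.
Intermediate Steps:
S = 21/4 (S = 9*((0 + 7)/((2 - 1*(-4)) + 6)) = 9*(7/((2 + 4) + 6)) = 9*(7/(6 + 6)) = 9*(7/12) = 21/4 ≈ 5.2500)
h(f) = -105/(16*f) (h(f) = 21/(4*(f/(-1) + f/5)) = 21/(4*(f*(-1) + f*(1/5))) = 21/(4*(-f + f/5)) = 21/(4*((-4*f/5))) = 21*(-5/(4*f))/4 = -105/(16*f))
-106*(h(7) + 141) = -106*(-105/16/7 + 141) = -106*(-105/16*1/7 + 141) = -106*(-15/16 + 141) = -106*2241/16 = -118773/8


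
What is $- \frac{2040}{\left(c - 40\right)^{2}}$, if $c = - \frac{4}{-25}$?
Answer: $- \frac{53125}{41334} \approx -1.2853$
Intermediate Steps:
$c = \frac{4}{25}$ ($c = \left(-4\right) \left(- \frac{1}{25}\right) = \frac{4}{25} \approx 0.16$)
$- \frac{2040}{\left(c - 40\right)^{2}} = - \frac{2040}{\left(\frac{4}{25} - 40\right)^{2}} = - \frac{2040}{\left(- \frac{996}{25}\right)^{2}} = - \frac{2040}{\frac{992016}{625}} = \left(-2040\right) \frac{625}{992016} = - \frac{53125}{41334}$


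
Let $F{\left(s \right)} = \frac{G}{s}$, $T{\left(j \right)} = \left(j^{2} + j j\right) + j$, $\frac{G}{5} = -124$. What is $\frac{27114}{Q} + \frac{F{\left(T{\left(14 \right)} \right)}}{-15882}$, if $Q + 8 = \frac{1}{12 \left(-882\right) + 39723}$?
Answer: $- \frac{1273618787341253}{375780293553} \approx -3389.3$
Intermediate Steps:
$G = -620$ ($G = 5 \left(-124\right) = -620$)
$T{\left(j \right)} = j + 2 j^{2}$ ($T{\left(j \right)} = \left(j^{2} + j^{2}\right) + j = 2 j^{2} + j = j + 2 j^{2}$)
$Q = - \frac{233111}{29139}$ ($Q = -8 + \frac{1}{12 \left(-882\right) + 39723} = -8 + \frac{1}{-10584 + 39723} = -8 + \frac{1}{29139} = - \frac{233111}{29139} \approx -8.0$)
$F{\left(s \right)} = - \frac{620}{s}$
$\frac{27114}{Q} + \frac{F{\left(T{\left(14 \right)} \right)}}{-15882} = \frac{27114}{- \frac{233111}{29139}} + \frac{\left(-620\right) \frac{1}{14 \left(1 + 2 \cdot 14\right)}}{-15882} = 27114 \left(- \frac{29139}{233111}\right) + - \frac{620}{14 \left(1 + 28\right)} \left(- \frac{1}{15882}\right) = - \frac{790074846}{233111} + - \frac{620}{14 \cdot 29} \left(- \frac{1}{15882}\right) = - \frac{790074846}{233111} + - \frac{620}{406} \left(- \frac{1}{15882}\right) = - \frac{790074846}{233111} + \left(-620\right) \frac{1}{406} \left(- \frac{1}{15882}\right) = - \frac{790074846}{233111} - - \frac{155}{1612023} = - \frac{790074846}{233111} + \frac{155}{1612023} = - \frac{1273618787341253}{375780293553}$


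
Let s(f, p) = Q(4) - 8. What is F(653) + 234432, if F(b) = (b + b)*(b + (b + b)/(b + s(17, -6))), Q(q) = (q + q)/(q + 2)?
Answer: 2113294658/1939 ≈ 1.0899e+6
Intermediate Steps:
Q(q) = 2*q/(2 + q) (Q(q) = (2*q)/(2 + q) = 2*q/(2 + q))
s(f, p) = -20/3 (s(f, p) = 2*4/(2 + 4) - 8 = 2*4/6 - 8 = 2*4*(⅙) - 8 = 4/3 - 8 = -20/3)
F(b) = 2*b*(b + 2*b/(-20/3 + b)) (F(b) = (b + b)*(b + (b + b)/(b - 20/3)) = (2*b)*(b + (2*b)/(-20/3 + b)) = (2*b)*(b + 2*b/(-20/3 + b)) = 2*b*(b + 2*b/(-20/3 + b)))
F(653) + 234432 = 653²*(-28 + 6*653)/(-20 + 3*653) + 234432 = 426409*(-28 + 3918)/(-20 + 1959) + 234432 = 426409*3890/1939 + 234432 = 426409*(1/1939)*3890 + 234432 = 1658731010/1939 + 234432 = 2113294658/1939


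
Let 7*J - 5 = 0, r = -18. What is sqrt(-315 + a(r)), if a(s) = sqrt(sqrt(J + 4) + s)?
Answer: sqrt(-15435 + 7*sqrt(7)*sqrt(-126 + sqrt(231)))/7 ≈ 0.11208 + 17.749*I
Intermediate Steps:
J = 5/7 (J = 5/7 + (1/7)*0 = 5/7 + 0 = 5/7 ≈ 0.71429)
a(s) = sqrt(s + sqrt(231)/7) (a(s) = sqrt(sqrt(5/7 + 4) + s) = sqrt(sqrt(33/7) + s) = sqrt(sqrt(231)/7 + s) = sqrt(s + sqrt(231)/7))
sqrt(-315 + a(r)) = sqrt(-315 + sqrt(7*sqrt(231) + 49*(-18))/7) = sqrt(-315 + sqrt(7*sqrt(231) - 882)/7) = sqrt(-315 + sqrt(-882 + 7*sqrt(231))/7)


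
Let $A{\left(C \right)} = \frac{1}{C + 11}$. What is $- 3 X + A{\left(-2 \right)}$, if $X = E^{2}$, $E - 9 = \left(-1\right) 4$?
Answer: $- \frac{674}{9} \approx -74.889$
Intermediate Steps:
$E = 5$ ($E = 9 - 4 = 5$)
$A{\left(C \right)} = \frac{1}{11 + C}$
$X = 25$ ($X = 5^{2} = 25$)
$- 3 X + A{\left(-2 \right)} = \left(-3\right) 25 + \frac{1}{11 - 2} = -75 + \frac{1}{9} = - \frac{674}{9}$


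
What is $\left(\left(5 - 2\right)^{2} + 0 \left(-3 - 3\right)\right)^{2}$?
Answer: $81$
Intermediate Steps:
$\left(\left(5 - 2\right)^{2} + 0 \left(-3 - 3\right)\right)^{2} = \left(3^{2} + 0 \left(-6\right)\right)^{2} = \left(9 + 0\right)^{2} = 9^{2} = 81$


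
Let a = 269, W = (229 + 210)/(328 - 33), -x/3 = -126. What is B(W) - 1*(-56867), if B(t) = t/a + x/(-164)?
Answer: 370024862273/6507110 ≈ 56865.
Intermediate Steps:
x = 378 (x = -3*(-126) = 378)
W = 439/295 ≈ 1.4881
B(t) = -189/82 + t/269 (B(t) = t/269 + 378/(-164) = t*(1/269) + 378*(-1/164) = t/269 - 189/82 = -189/82 + t/269)
B(W) - 1*(-56867) = (-189/82 + (1/269)*(439/295)) - 1*(-56867) = (-189/82 + 439/79355) + 56867 = -14962097/6507110 + 56867 = 370024862273/6507110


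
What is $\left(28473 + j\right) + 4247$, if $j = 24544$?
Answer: $57264$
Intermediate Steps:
$\left(28473 + j\right) + 4247 = \left(28473 + 24544\right) + 4247 = 53017 + 4247 = 57264$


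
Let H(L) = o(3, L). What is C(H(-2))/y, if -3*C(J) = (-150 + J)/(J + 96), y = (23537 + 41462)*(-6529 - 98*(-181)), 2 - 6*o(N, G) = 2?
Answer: 25/34971541968 ≈ 7.1487e-10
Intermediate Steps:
o(N, G) = 0 (o(N, G) = ⅓ - ⅙*2 = ⅓ - ⅓ = 0)
H(L) = 0
y = 728573791 (y = 64999*(-6529 + 17738) = 64999*11209 = 728573791)
C(J) = -(-150 + J)/(3*(96 + J)) (C(J) = -(-150 + J)/(3*(J + 96)) = -(-150 + J)/(3*(96 + J)))
C(H(-2))/y = ((150 - 1*0)/(3*(96 + 0)))/728573791 = ((⅓)*(150 + 0)/96)*(1/728573791) = ((⅓)*(1/96)*150)*(1/728573791) = (25/48)*(1/728573791) = 25/34971541968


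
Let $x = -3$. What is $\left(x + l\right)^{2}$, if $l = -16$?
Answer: $361$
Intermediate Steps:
$\left(x + l\right)^{2} = \left(-3 - 16\right)^{2} = \left(-19\right)^{2} = 361$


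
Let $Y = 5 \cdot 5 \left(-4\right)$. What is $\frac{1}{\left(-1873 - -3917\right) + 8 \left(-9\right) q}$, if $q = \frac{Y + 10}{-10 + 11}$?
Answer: $\frac{1}{8524} \approx 0.00011732$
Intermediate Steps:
$Y = -100$ ($Y = 25 \left(-4\right) = -100$)
$q = -90$ ($q = \frac{-100 + 10}{-10 + 11} = - \frac{90}{1} = \left(-90\right) 1 = -90$)
$\frac{1}{\left(-1873 - -3917\right) + 8 \left(-9\right) q} = \frac{1}{\left(-1873 - -3917\right) + 8 \left(-9\right) \left(-90\right)} = \frac{1}{\left(-1873 + 3917\right) - -6480} = \frac{1}{2044 + 6480} = \frac{1}{8524}$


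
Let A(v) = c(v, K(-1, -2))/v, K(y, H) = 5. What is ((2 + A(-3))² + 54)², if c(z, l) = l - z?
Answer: 240100/81 ≈ 2964.2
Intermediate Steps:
A(v) = (5 - v)/v
((2 + A(-3))² + 54)² = ((2 + (5 - 1*(-3))/(-3))² + 54)² = ((2 - (5 + 3)/3)² + 54)² = ((2 - ⅓*8)² + 54)² = ((2 - 8/3)² + 54)² = ((-⅔)² + 54)² = (4/9 + 54)² = (490/9)² = 240100/81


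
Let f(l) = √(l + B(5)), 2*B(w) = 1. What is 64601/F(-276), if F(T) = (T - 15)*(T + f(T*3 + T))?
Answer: 11886584/14992223 + 64601*I*√4414/44976669 ≈ 0.79285 + 0.095426*I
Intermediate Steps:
B(w) = ½ (B(w) = (½)*1 = ½)
f(l) = √(½ + l) (f(l) = √(l + ½) = √(½ + l))
F(T) = (-15 + T)*(T + √(2 + 16*T)/2) (F(T) = (T - 15)*(T + √(2 + 4*(T*3 + T))/2) = (-15 + T)*(T + √(2 + 4*(3*T + T))/2) = (-15 + T)*(T + √(2 + 4*(4*T))/2) = (-15 + T)*(T + √(2 + 16*T)/2))
64601/F(-276) = 64601/((-276)² - 15*(-276) - 15*√(2 + 16*(-276))/2 + (½)*(-276)*√(2 + 16*(-276))) = 64601/(76176 + 4140 - 15*√(2 - 4416)/2 + (½)*(-276)*√(2 - 4416)) = 64601/(76176 + 4140 - 15*I*√4414/2 + (½)*(-276)*√(-4414)) = 64601/(76176 + 4140 - 15*I*√4414/2 + (½)*(-276)*(I*√4414)) = 64601/(76176 + 4140 - 15*I*√4414/2 - 138*I*√4414) = 64601/(80316 - 291*I*√4414/2)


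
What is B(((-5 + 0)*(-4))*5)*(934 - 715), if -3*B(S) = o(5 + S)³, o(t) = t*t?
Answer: -97826981765625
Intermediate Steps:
o(t) = t²
B(S) = -(5 + S)⁶/3
B(((-5 + 0)*(-4))*5)*(934 - 715) = (-(5 + ((-5 + 0)*(-4))*5)⁶/3)*(934 - 715) = -(5 - 5*(-4)*5)⁶/3*219 = -(5 + 20*5)⁶/3*219 = -(5 + 100)⁶/3*219 = -⅓*105⁶*219 = -⅓*1340095640625*219 = -446698546875*219 = -97826981765625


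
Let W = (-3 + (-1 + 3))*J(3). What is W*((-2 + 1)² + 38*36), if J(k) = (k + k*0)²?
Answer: -12321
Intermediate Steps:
J(k) = k² (J(k) = (k + 0)² = k²)
W = -9 (W = (-3 + (-1 + 3))*3² = (-3 + 2)*9 = -1*9 = -9)
W*((-2 + 1)² + 38*36) = -9*((-2 + 1)² + 38*36) = -9*((-1)² + 1368) = -9*(1 + 1368) = -9*1369 = -12321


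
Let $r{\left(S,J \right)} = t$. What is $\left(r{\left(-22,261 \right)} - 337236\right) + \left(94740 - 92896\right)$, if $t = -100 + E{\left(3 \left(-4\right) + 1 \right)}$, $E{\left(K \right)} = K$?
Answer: $-335503$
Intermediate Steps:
$t = -111$ ($t = -100 + \left(3 \left(-4\right) + 1\right) = -100 + \left(-12 + 1\right) = -100 - 11 = -111$)
$r{\left(S,J \right)} = -111$
$\left(r{\left(-22,261 \right)} - 337236\right) + \left(94740 - 92896\right) = \left(-111 - 337236\right) + \left(94740 - 92896\right) = -337347 + 1844 = -335503$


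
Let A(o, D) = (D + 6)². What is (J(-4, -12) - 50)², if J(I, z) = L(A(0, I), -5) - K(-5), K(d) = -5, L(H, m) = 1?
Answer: 1936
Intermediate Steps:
A(o, D) = (6 + D)²
J(I, z) = 6 (J(I, z) = 1 - 1*(-5) = 1 + 5 = 6)
(J(-4, -12) - 50)² = (6 - 50)² = (-44)² = 1936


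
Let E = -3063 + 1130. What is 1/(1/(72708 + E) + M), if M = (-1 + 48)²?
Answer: 70775/156341976 ≈ 0.00045269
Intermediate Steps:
M = 2209 (M = 47² = 2209)
E = -1933
1/(1/(72708 + E) + M) = 1/(1/(72708 - 1933) + 2209) = 1/(1/70775 + 2209) = 1/(156341976/70775) = 70775/156341976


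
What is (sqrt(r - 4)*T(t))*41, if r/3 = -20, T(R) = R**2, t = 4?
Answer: 5248*I ≈ 5248.0*I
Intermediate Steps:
r = -60 (r = 3*(-20) = -60)
(sqrt(r - 4)*T(t))*41 = (sqrt(-60 - 4)*4**2)*41 = (sqrt(-64)*16)*41 = ((8*I)*16)*41 = (128*I)*41 = 5248*I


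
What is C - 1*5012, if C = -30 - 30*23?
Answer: -5732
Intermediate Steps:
C = -720 (C = -30 - 690 = -720)
C - 1*5012 = -720 - 1*5012 = -720 - 5012 = -5732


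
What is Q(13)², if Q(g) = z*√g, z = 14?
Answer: 2548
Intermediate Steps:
Q(g) = 14*√g
Q(13)² = (14*√13)² = 2548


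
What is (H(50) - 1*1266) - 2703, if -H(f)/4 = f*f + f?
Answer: -14169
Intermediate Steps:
H(f) = -4*f - 4*f**2 (H(f) = -4*(f*f + f) = -4*(f**2 + f) = -4*(f + f**2) = -4*f - 4*f**2)
(H(50) - 1*1266) - 2703 = (-4*50*(1 + 50) - 1*1266) - 2703 = (-4*50*51 - 1266) - 2703 = (-10200 - 1266) - 2703 = -11466 - 2703 = -14169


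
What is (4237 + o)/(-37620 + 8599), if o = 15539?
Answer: -19776/29021 ≈ -0.68144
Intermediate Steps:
(4237 + o)/(-37620 + 8599) = (4237 + 15539)/(-37620 + 8599) = 19776/(-29021) = 19776*(-1/29021) = -19776/29021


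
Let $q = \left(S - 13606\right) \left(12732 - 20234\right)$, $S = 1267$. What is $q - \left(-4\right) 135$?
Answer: $92567718$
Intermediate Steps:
$q = 92567178$ ($q = \left(1267 - 13606\right) \left(12732 - 20234\right) = \left(-12339\right) \left(-7502\right) = 92567178$)
$q - \left(-4\right) 135 = 92567178 - \left(-4\right) 135 = 92567178 - -540 = 92567178 + 540 = 92567718$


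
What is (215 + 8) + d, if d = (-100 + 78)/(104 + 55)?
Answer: 35435/159 ≈ 222.86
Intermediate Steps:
d = -22/159 ≈ -0.13836
(215 + 8) + d = (215 + 8) - 22/159 = 223 - 22/159 = 35435/159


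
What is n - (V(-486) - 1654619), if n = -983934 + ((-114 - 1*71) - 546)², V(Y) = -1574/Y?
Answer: 292825391/243 ≈ 1.2050e+6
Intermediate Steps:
n = -449573 (n = -983934 + ((-114 - 71) - 546)² = -983934 + (-185 - 546)² = -983934 + (-731)² = -983934 + 534361 = -449573)
n - (V(-486) - 1654619) = -449573 - (-1574/(-486) - 1654619) = -449573 - (-1574*(-1/486) - 1654619) = -449573 - (787/243 - 1654619) = -449573 - 1*(-402071630/243) = -449573 + 402071630/243 = 292825391/243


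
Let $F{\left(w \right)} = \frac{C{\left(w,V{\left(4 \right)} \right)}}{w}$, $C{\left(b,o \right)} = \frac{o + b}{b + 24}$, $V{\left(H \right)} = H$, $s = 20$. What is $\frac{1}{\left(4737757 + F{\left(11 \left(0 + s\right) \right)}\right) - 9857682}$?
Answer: $- \frac{3355}{17177348361} \approx -1.9532 \cdot 10^{-7}$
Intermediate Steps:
$C{\left(b,o \right)} = \frac{b + o}{24 + b}$
$F{\left(w \right)} = \frac{4 + w}{w \left(24 + w\right)}$ ($F{\left(w \right)} = \frac{\frac{1}{24 + w} \left(w + 4\right)}{w} = \frac{\frac{1}{24 + w} \left(4 + w\right)}{w} = \frac{4 + w}{w \left(24 + w\right)}$)
$\frac{1}{\left(4737757 + F{\left(11 \left(0 + s\right) \right)}\right) - 9857682} = \frac{1}{\left(4737757 + \frac{4 + 11 \left(0 + 20\right)}{11 \left(0 + 20\right) \left(24 + 11 \left(0 + 20\right)\right)}\right) - 9857682} = \frac{1}{\left(4737757 + \frac{4 + 11 \cdot 20}{11 \cdot 20 \left(24 + 11 \cdot 20\right)}\right) - 9857682} = \frac{1}{\left(4737757 + \frac{4 + 220}{220 \left(24 + 220\right)}\right) - 9857682} = \frac{1}{\left(4737757 + \frac{1}{220} \cdot \frac{1}{244} \cdot 224\right) - 9857682} = \frac{1}{\left(4737757 + \frac{14}{3355}\right) - 9857682} = \frac{1}{\frac{15895174749}{3355} - 9857682} = \frac{1}{- \frac{17177348361}{3355}} = - \frac{3355}{17177348361}$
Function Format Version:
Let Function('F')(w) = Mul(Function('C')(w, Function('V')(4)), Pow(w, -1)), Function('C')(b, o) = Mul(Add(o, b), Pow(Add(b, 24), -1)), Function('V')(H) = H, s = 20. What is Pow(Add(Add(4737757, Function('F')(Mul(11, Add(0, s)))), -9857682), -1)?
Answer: Rational(-3355, 17177348361) ≈ -1.9532e-7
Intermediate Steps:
Function('C')(b, o) = Mul(Pow(Add(24, b), -1), Add(b, o)) (Function('C')(b, o) = Mul(Add(b, o), Pow(Add(24, b), -1)) = Mul(Pow(Add(24, b), -1), Add(b, o)))
Function('F')(w) = Mul(Pow(w, -1), Pow(Add(24, w), -1), Add(4, w)) (Function('F')(w) = Mul(Mul(Pow(Add(24, w), -1), Add(w, 4)), Pow(w, -1)) = Mul(Mul(Pow(Add(24, w), -1), Add(4, w)), Pow(w, -1)) = Mul(Pow(w, -1), Pow(Add(24, w), -1), Add(4, w)))
Pow(Add(Add(4737757, Function('F')(Mul(11, Add(0, s)))), -9857682), -1) = Pow(Add(Add(4737757, Mul(Pow(Mul(11, Add(0, 20)), -1), Pow(Add(24, Mul(11, Add(0, 20))), -1), Add(4, Mul(11, Add(0, 20))))), -9857682), -1) = Pow(Add(Add(4737757, Mul(Pow(Mul(11, 20), -1), Pow(Add(24, Mul(11, 20)), -1), Add(4, Mul(11, 20)))), -9857682), -1) = Pow(Add(Add(4737757, Mul(Pow(220, -1), Pow(Add(24, 220), -1), Add(4, 220))), -9857682), -1) = Pow(Add(Add(4737757, Mul(Rational(1, 220), Pow(244, -1), 224)), -9857682), -1) = Pow(Add(Add(4737757, Mul(Rational(1, 220), Rational(1, 244), 224)), -9857682), -1) = Pow(Add(Add(4737757, Rational(14, 3355)), -9857682), -1) = Pow(Add(Rational(15895174749, 3355), -9857682), -1) = Pow(Rational(-17177348361, 3355), -1) = Rational(-3355, 17177348361)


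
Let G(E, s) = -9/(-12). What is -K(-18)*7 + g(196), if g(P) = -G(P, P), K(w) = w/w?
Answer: -31/4 ≈ -7.7500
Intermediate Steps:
G(E, s) = 3/4 (G(E, s) = -9*(-1/12) = 3/4)
K(w) = 1
g(P) = -3/4 (g(P) = -1*3/4 = -3/4)
-K(-18)*7 + g(196) = -7 - 3/4 = -31/4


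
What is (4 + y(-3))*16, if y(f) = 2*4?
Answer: 192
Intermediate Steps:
y(f) = 8
(4 + y(-3))*16 = (4 + 8)*16 = 12*16 = 192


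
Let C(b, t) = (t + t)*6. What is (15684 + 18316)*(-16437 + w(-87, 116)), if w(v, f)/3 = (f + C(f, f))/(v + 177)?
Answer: -1671446800/3 ≈ -5.5715e+8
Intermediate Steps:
C(b, t) = 12*t (C(b, t) = (2*t)*6 = 12*t)
w(v, f) = 39*f/(177 + v) (w(v, f) = 3*((f + 12*f)/(v + 177)) = 3*((13*f)/(177 + v)) = 3*(13*f/(177 + v)) = 39*f/(177 + v))
(15684 + 18316)*(-16437 + w(-87, 116)) = (15684 + 18316)*(-16437 + 39*116/(177 - 87)) = 34000*(-16437 + 39*116/90) = 34000*(-16437 + 39*116*(1/90)) = 34000*(-16437 + 754/15) = 34000*(-245801/15) = -1671446800/3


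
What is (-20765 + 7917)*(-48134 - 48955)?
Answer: 1247399472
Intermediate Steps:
(-20765 + 7917)*(-48134 - 48955) = -12848*(-97089) = 1247399472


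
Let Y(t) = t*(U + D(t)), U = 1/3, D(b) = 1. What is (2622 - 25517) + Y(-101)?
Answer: -69089/3 ≈ -23030.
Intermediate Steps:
U = 1/3 ≈ 0.33333
Y(t) = 4*t/3 (Y(t) = t*(1/3 + 1) = t*(4/3) = 4*t/3)
(2622 - 25517) + Y(-101) = (2622 - 25517) + (4/3)*(-101) = -22895 - 404/3 = -69089/3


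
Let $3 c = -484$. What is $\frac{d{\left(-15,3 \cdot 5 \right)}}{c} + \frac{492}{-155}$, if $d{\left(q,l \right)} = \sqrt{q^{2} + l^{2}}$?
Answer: $- \frac{492}{155} - \frac{45 \sqrt{2}}{484} \approx -3.3057$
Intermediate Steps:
$d{\left(q,l \right)} = \sqrt{l^{2} + q^{2}}$
$c = - \frac{484}{3}$ ($c = \frac{1}{3} \left(-484\right) = - \frac{484}{3} \approx -161.33$)
$\frac{d{\left(-15,3 \cdot 5 \right)}}{c} + \frac{492}{-155} = \frac{\sqrt{\left(3 \cdot 5\right)^{2} + \left(-15\right)^{2}}}{- \frac{484}{3}} + \frac{492}{-155} = \sqrt{15^{2} + 225} \left(- \frac{3}{484}\right) + 492 \left(- \frac{1}{155}\right) = \sqrt{225 + 225} \left(- \frac{3}{484}\right) - \frac{492}{155} = \sqrt{450} \left(- \frac{3}{484}\right) - \frac{492}{155} = 15 \sqrt{2} \left(- \frac{3}{484}\right) - \frac{492}{155} = - \frac{45 \sqrt{2}}{484} - \frac{492}{155} = - \frac{492}{155} - \frac{45 \sqrt{2}}{484}$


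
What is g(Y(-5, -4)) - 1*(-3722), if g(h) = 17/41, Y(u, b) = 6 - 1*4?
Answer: 152619/41 ≈ 3722.4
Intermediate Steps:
Y(u, b) = 2 (Y(u, b) = 6 - 4 = 2)
g(h) = 17/41 (g(h) = 17*(1/41) = 17/41)
g(Y(-5, -4)) - 1*(-3722) = 17/41 - 1*(-3722) = 17/41 + 3722 = 152619/41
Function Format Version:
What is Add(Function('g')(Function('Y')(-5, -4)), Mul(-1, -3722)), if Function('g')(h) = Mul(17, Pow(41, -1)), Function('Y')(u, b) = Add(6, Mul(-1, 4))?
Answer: Rational(152619, 41) ≈ 3722.4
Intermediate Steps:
Function('Y')(u, b) = 2 (Function('Y')(u, b) = Add(6, -4) = 2)
Function('g')(h) = Rational(17, 41) (Function('g')(h) = Mul(17, Rational(1, 41)) = Rational(17, 41))
Add(Function('g')(Function('Y')(-5, -4)), Mul(-1, -3722)) = Add(Rational(17, 41), Mul(-1, -3722)) = Add(Rational(17, 41), 3722) = Rational(152619, 41)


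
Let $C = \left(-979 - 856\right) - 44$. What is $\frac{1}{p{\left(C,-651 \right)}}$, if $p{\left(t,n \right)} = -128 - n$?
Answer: $\frac{1}{523} \approx 0.001912$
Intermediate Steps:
$C = -1879$ ($C = -1835 - 44 = -1879$)
$\frac{1}{p{\left(C,-651 \right)}} = \frac{1}{-128 - -651} = \frac{1}{-128 + 651} = \frac{1}{523}$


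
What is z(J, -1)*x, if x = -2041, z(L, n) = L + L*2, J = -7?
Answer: 42861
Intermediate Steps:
z(L, n) = 3*L (z(L, n) = L + 2*L = 3*L)
z(J, -1)*x = (3*(-7))*(-2041) = -21*(-2041) = 42861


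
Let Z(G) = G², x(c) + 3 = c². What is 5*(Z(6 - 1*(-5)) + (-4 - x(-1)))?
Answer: 595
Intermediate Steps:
x(c) = -3 + c²
5*(Z(6 - 1*(-5)) + (-4 - x(-1))) = 5*((6 - 1*(-5))² + (-4 - (-3 + (-1)²))) = 5*((6 + 5)² + (-4 - (-3 + 1))) = 5*(11² + (-4 - 1*(-2))) = 5*(121 + (-4 + 2)) = 5*(121 - 2) = 5*119 = 595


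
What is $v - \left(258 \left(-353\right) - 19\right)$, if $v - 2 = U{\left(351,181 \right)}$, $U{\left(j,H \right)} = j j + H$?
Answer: $214477$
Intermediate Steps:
$U{\left(j,H \right)} = H + j^{2}$ ($U{\left(j,H \right)} = j^{2} + H = H + j^{2}$)
$v = 123384$ ($v = 2 + \left(181 + 351^{2}\right) = 2 + \left(181 + 123201\right) = 2 + 123382 = 123384$)
$v - \left(258 \left(-353\right) - 19\right) = 123384 - \left(258 \left(-353\right) - 19\right) = 123384 - \left(-91074 - 19\right) = 123384 - -91093 = 123384 + 91093 = 214477$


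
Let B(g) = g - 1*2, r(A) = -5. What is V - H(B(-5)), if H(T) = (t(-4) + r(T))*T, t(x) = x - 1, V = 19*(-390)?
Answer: -7480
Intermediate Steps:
B(g) = -2 + g (B(g) = g - 2 = -2 + g)
V = -7410
t(x) = -1 + x
H(T) = -10*T (H(T) = ((-1 - 4) - 5)*T = (-5 - 5)*T = -10*T)
V - H(B(-5)) = -7410 - (-10)*(-2 - 5) = -7410 - (-10)*(-7) = -7410 - 1*70 = -7410 - 70 = -7480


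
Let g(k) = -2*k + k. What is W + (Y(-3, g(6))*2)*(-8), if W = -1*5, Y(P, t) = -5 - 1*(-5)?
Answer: -5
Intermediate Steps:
g(k) = -k
Y(P, t) = 0 (Y(P, t) = -5 + 5 = 0)
W = -5
W + (Y(-3, g(6))*2)*(-8) = -5 + (0*2)*(-8) = -5 + 0*(-8) = -5 + 0 = -5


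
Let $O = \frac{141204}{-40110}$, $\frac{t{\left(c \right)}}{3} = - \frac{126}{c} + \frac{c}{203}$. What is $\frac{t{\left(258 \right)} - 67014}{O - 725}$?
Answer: $\frac{558622200915}{6073088273} \approx 91.983$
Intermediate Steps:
$t{\left(c \right)} = - \frac{378}{c} + \frac{3 c}{203}$ ($t{\left(c \right)} = 3 \left(- \frac{126}{c} + \frac{c}{203}\right) = - \frac{378}{c} + \frac{3 c}{203}$)
$O = - \frac{3362}{955}$ ($O = 141204 \left(- \frac{1}{40110}\right) = - \frac{3362}{955} \approx -3.5204$)
$\frac{t{\left(258 \right)} - 67014}{O - 725} = \frac{\left(- \frac{378}{258} + \frac{3}{203} \cdot 258\right) - 67014}{- \frac{3362}{955} - 725} = \frac{\left(\left(-378\right) \frac{1}{258} + \frac{774}{203}\right) - 67014}{- \frac{695737}{955}} = \left(\left(- \frac{63}{43} + \frac{774}{203}\right) - 67014\right) \left(- \frac{955}{695737}\right) = \left(\frac{20493}{8729} - 67014\right) \left(- \frac{955}{695737}\right) = \left(- \frac{584944713}{8729}\right) \left(- \frac{955}{695737}\right) = \frac{558622200915}{6073088273}$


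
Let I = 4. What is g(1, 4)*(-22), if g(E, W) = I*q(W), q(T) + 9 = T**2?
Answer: -616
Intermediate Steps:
q(T) = -9 + T**2
g(E, W) = -36 + 4*W**2 (g(E, W) = 4*(-9 + W**2) = -36 + 4*W**2)
g(1, 4)*(-22) = (-36 + 4*4**2)*(-22) = (-36 + 4*16)*(-22) = (-36 + 64)*(-22) = 28*(-22) = -616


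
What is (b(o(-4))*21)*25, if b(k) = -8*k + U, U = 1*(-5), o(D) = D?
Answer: 14175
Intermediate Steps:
U = -5
b(k) = -5 - 8*k (b(k) = -8*k - 5 = -5 - 8*k)
(b(o(-4))*21)*25 = ((-5 - 8*(-4))*21)*25 = ((-5 + 32)*21)*25 = (27*21)*25 = 567*25 = 14175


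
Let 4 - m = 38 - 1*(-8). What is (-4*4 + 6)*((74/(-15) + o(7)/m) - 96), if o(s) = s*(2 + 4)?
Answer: 3058/3 ≈ 1019.3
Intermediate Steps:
o(s) = 6*s (o(s) = s*6 = 6*s)
m = -42 (m = 4 - (38 - 1*(-8)) = 4 - (38 + 8) = 4 - 1*46 = 4 - 46 = -42)
(-4*4 + 6)*((74/(-15) + o(7)/m) - 96) = (-4*4 + 6)*((74/(-15) + (6*7)/(-42)) - 96) = (-16 + 6)*((74*(-1/15) + 42*(-1/42)) - 96) = -10*((-74/15 - 1) - 96) = -10*(-89/15 - 96) = -10*(-1529/15) = 3058/3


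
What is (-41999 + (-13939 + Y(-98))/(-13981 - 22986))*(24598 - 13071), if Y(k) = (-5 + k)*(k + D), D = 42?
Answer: -17896461272274/36967 ≈ -4.8412e+8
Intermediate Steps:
Y(k) = (-5 + k)*(42 + k) (Y(k) = (-5 + k)*(k + 42) = (-5 + k)*(42 + k))
(-41999 + (-13939 + Y(-98))/(-13981 - 22986))*(24598 - 13071) = (-41999 + (-13939 + (-210 + (-98)² + 37*(-98)))/(-13981 - 22986))*(24598 - 13071) = (-41999 + (-13939 + (-210 + 9604 - 3626))/(-36967))*11527 = (-41999 + (-13939 + 5768)*(-1/36967))*11527 = (-41999 - 8171*(-1/36967))*11527 = (-41999 + 8171/36967)*11527 = -1552568862/36967*11527 = -17896461272274/36967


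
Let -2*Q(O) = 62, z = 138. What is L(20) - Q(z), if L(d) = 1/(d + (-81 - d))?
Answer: 2510/81 ≈ 30.988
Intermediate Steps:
Q(O) = -31 (Q(O) = -½*62 = -31)
L(d) = -1/81 (L(d) = 1/(-81) = -1/81)
L(20) - Q(z) = -1/81 - 1*(-31) = -1/81 + 31 = 2510/81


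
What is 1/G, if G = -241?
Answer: -1/241 ≈ -0.0041494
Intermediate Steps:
1/G = 1/(-241) = -1/241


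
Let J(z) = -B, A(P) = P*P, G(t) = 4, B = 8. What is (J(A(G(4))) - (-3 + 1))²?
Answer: 36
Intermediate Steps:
A(P) = P²
J(z) = -8 (J(z) = -1*8 = -8)
(J(A(G(4))) - (-3 + 1))² = (-8 - (-3 + 1))² = (-8 - 1*(-2))² = (-8 + 2)² = (-6)² = 36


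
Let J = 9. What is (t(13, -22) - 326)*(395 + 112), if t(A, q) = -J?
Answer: -169845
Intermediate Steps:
t(A, q) = -9 (t(A, q) = -1*9 = -9)
(t(13, -22) - 326)*(395 + 112) = (-9 - 326)*(395 + 112) = -335*507 = -169845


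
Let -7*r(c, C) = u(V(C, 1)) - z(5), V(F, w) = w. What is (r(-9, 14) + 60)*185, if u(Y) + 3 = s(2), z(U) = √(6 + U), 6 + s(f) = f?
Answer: 11285 + 185*√11/7 ≈ 11373.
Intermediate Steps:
s(f) = -6 + f
u(Y) = -7 (u(Y) = -3 + (-6 + 2) = -3 - 4 = -7)
r(c, C) = 1 + √11/7 (r(c, C) = -(-7 - √(6 + 5))/7 = -(-7 - √11)/7 = 1 + √11/7)
(r(-9, 14) + 60)*185 = ((1 + √11/7) + 60)*185 = (61 + √11/7)*185 = 11285 + 185*√11/7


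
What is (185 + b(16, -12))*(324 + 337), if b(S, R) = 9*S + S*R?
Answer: 90557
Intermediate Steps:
b(S, R) = 9*S + R*S
(185 + b(16, -12))*(324 + 337) = (185 + 16*(9 - 12))*(324 + 337) = (185 + 16*(-3))*661 = (185 - 48)*661 = 137*661 = 90557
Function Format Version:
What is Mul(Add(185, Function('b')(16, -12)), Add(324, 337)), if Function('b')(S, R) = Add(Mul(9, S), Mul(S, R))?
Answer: 90557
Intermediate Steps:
Function('b')(S, R) = Add(Mul(9, S), Mul(R, S))
Mul(Add(185, Function('b')(16, -12)), Add(324, 337)) = Mul(Add(185, Mul(16, Add(9, -12))), Add(324, 337)) = Mul(Add(185, Mul(16, -3)), 661) = Mul(Add(185, -48), 661) = Mul(137, 661) = 90557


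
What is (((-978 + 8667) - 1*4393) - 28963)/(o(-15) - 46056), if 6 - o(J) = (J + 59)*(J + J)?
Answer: 25667/44730 ≈ 0.57382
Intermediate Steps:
o(J) = 6 - 2*J*(59 + J) (o(J) = 6 - (J + 59)*(J + J) = 6 - (59 + J)*2*J = 6 - 2*J*(59 + J))
(((-978 + 8667) - 1*4393) - 28963)/(o(-15) - 46056) = (((-978 + 8667) - 1*4393) - 28963)/((6 - 118*(-15) - 2*(-15)²) - 46056) = ((7689 - 4393) - 28963)/((6 + 1770 - 2*225) - 46056) = (3296 - 28963)/((6 + 1770 - 450) - 46056) = -25667/(1326 - 46056) = -25667/(-44730) = -25667*(-1/44730) = 25667/44730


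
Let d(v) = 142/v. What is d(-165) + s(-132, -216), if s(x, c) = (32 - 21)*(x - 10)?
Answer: -257872/165 ≈ -1562.9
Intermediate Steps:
s(x, c) = -110 + 11*x (s(x, c) = 11*(-10 + x) = -110 + 11*x)
d(-165) + s(-132, -216) = 142/(-165) + (-110 + 11*(-132)) = 142*(-1/165) + (-110 - 1452) = -142/165 - 1562 = -257872/165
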